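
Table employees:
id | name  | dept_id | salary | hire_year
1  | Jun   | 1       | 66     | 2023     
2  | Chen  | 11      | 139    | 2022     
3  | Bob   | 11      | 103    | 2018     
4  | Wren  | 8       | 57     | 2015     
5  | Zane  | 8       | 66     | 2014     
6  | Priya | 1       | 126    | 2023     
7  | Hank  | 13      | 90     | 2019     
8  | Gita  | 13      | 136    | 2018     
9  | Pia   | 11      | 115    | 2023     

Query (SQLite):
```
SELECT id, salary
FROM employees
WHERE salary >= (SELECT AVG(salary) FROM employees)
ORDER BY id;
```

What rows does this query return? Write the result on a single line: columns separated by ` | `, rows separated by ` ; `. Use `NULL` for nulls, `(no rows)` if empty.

2 | 139 ; 3 | 103 ; 6 | 126 ; 8 | 136 ; 9 | 115

Scalar subquery: AVG(salary) over all employees rows = 99.777778 (≈; comparison uses full precision).
Keep rows where salary >= that value.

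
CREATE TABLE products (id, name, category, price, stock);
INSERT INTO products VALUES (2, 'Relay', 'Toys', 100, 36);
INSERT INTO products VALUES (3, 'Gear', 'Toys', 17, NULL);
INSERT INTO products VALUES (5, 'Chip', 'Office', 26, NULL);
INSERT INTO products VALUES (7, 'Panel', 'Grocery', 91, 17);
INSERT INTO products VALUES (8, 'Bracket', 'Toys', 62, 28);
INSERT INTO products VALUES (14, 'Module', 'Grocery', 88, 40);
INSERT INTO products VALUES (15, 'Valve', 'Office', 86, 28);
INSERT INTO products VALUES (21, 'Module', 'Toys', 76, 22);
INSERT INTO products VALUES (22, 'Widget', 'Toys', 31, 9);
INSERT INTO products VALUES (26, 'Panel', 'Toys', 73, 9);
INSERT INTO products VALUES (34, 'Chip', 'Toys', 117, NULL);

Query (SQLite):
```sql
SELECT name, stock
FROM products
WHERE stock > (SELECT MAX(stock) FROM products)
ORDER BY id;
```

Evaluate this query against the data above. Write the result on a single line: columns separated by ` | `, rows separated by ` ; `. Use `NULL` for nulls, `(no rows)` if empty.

Scalar subquery: MAX(stock) over all products rows = 40.
Keep rows where stock > that value.

(no rows)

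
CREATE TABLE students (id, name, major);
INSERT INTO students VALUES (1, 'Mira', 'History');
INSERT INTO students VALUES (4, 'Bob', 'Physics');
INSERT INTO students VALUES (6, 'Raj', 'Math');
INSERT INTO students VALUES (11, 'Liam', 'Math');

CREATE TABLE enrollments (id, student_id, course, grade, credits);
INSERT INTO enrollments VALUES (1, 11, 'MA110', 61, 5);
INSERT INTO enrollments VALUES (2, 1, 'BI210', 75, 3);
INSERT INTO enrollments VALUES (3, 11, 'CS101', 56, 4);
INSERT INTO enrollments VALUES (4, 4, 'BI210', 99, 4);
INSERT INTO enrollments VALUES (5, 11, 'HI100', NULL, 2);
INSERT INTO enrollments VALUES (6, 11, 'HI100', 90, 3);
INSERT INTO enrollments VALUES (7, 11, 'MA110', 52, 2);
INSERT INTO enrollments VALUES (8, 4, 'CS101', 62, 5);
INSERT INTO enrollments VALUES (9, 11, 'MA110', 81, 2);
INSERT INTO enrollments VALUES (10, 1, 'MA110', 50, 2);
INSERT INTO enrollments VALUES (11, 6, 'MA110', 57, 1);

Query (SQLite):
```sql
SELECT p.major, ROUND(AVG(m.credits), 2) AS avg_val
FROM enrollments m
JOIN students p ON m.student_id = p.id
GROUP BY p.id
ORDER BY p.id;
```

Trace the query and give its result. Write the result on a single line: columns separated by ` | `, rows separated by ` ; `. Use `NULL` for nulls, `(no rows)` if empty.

History | 2.5 ; Physics | 4.5 ; Math | 1 ; Math | 3

Join each enrollments row to its students via student_id.
Group joined rows by students.id; compute ROUND(AVG(m.credits), 2) per group.
  1: ids {2, 10} → ROUND(AVG(m.credits), 2)=2.5
  4: ids {4, 8} → ROUND(AVG(m.credits), 2)=4.5
  6: ids {11} → ROUND(AVG(m.credits), 2)=1
  11: ids {1, 3, 5, 6, 7, 9} → ROUND(AVG(m.credits), 2)=3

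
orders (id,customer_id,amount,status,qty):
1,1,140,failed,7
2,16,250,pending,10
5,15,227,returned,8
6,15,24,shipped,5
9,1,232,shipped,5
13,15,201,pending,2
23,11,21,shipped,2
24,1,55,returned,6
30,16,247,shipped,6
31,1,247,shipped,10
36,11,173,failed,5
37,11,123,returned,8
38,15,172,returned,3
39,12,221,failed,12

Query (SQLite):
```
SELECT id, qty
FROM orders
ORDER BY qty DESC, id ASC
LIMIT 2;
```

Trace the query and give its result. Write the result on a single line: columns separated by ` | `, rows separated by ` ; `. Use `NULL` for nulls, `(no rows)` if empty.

39 | 12 ; 2 | 10

Sort by qty desc, tiebreak id asc: (12, id=39), (10, id=2), (10, id=31), (8, id=5), (8, id=37) …. Take first 2.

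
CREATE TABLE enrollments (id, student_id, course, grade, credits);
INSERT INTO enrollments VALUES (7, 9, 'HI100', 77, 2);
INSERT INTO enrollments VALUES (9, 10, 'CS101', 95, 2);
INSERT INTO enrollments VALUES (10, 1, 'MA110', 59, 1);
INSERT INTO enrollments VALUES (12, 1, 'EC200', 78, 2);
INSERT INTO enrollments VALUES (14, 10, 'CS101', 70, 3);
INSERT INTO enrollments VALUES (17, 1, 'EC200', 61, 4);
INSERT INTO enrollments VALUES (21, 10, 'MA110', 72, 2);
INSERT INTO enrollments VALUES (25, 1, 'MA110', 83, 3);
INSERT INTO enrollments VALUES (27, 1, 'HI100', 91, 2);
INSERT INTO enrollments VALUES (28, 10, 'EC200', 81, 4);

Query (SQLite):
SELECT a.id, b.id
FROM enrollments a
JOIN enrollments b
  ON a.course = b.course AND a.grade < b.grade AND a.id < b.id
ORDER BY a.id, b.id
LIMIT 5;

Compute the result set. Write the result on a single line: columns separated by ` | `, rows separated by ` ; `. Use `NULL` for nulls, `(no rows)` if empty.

7 | 27 ; 10 | 21 ; 10 | 25 ; 12 | 28 ; 17 | 28

Pairs (a,b) with same course, a.grade < b.grade, a.id < b.id.
course groups: CS101:{9,14} EC200:{12,17,28} HI100:{7,27} MA110:{10,21,25}
Ordered by (a.id, b.id); first 5.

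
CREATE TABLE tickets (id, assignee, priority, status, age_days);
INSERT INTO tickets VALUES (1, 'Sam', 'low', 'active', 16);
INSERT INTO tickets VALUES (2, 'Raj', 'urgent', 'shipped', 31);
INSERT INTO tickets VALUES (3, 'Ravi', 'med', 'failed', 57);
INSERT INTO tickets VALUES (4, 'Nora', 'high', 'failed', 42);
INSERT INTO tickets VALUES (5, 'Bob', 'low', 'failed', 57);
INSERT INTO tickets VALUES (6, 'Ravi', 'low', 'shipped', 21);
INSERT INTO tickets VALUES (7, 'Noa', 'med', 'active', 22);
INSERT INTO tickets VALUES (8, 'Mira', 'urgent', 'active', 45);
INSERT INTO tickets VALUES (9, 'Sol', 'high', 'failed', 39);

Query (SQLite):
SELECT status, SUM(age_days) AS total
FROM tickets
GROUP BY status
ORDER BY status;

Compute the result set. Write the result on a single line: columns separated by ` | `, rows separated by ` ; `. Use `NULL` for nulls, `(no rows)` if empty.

Partition tickets by status; compute SUM(age_days) within each group.
  active: ids {1, 7, 8} → SUM(age_days)=83
  failed: ids {3, 4, 5, 9} → SUM(age_days)=195
  shipped: ids {2, 6} → SUM(age_days)=52

active | 83 ; failed | 195 ; shipped | 52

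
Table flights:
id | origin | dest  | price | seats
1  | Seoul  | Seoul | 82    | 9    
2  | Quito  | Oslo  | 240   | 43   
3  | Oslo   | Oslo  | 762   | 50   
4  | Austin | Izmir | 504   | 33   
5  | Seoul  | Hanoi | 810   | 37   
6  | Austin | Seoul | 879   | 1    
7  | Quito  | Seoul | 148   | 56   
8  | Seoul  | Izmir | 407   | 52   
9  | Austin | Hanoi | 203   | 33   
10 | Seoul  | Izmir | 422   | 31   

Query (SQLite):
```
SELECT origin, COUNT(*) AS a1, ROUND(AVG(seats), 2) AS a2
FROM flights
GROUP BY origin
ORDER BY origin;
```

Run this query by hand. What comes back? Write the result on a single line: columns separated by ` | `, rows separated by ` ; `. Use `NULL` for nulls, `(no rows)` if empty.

Austin | 3 | 22.33 ; Oslo | 1 | 50 ; Quito | 2 | 49.5 ; Seoul | 4 | 32.25

Group flights by origin.
Per group compute: COUNT(*), ROUND(AVG(seats), 2).
  Austin: ids {4, 6, 9} → COUNT(*)=3, ROUND(AVG(seats), 2)=22.33
  Oslo: ids {3} → COUNT(*)=1, ROUND(AVG(seats), 2)=50
  Quito: ids {2, 7} → COUNT(*)=2, ROUND(AVG(seats), 2)=49.5
  Seoul: ids {1, 5, 8, 10} → COUNT(*)=4, ROUND(AVG(seats), 2)=32.25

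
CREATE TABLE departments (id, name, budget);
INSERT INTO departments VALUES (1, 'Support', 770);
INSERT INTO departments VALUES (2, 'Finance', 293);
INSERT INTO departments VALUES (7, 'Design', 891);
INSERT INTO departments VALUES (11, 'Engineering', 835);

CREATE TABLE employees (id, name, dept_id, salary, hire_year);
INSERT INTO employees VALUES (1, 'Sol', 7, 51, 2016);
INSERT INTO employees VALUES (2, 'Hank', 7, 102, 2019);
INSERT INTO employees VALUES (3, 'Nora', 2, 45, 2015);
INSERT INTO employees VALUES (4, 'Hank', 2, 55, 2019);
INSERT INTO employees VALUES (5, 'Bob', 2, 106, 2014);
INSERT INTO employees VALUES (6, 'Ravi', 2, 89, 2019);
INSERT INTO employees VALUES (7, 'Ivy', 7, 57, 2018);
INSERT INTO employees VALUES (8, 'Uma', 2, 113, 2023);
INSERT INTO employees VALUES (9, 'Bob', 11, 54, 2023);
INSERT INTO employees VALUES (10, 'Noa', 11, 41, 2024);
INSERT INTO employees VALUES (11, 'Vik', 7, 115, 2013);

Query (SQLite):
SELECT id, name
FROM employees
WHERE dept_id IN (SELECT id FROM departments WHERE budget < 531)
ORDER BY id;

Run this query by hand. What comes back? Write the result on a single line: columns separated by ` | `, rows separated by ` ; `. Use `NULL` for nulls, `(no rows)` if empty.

Inner query: departments.id where budget < 531.
Outer: keep employees rows whose dept_id is in that set.
Inner query → {2}

3 | Nora ; 4 | Hank ; 5 | Bob ; 6 | Ravi ; 8 | Uma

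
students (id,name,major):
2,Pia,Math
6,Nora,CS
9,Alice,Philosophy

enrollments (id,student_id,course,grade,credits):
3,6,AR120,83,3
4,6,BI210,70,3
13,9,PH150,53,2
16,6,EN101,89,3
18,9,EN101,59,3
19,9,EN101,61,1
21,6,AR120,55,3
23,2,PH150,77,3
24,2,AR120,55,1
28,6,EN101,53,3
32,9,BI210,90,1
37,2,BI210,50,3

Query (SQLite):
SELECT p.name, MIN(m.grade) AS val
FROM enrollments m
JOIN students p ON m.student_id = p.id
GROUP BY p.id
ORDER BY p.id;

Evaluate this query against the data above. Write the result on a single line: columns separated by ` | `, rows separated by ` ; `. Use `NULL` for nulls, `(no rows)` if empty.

Pia | 50 ; Nora | 53 ; Alice | 53

Join each enrollments row to its students via student_id.
Group joined rows by students.id; compute MIN(m.grade) per group.
  2: ids {23, 24, 37} → MIN(m.grade)=50
  6: ids {3, 4, 16, 21, 28} → MIN(m.grade)=53
  9: ids {13, 18, 19, 32} → MIN(m.grade)=53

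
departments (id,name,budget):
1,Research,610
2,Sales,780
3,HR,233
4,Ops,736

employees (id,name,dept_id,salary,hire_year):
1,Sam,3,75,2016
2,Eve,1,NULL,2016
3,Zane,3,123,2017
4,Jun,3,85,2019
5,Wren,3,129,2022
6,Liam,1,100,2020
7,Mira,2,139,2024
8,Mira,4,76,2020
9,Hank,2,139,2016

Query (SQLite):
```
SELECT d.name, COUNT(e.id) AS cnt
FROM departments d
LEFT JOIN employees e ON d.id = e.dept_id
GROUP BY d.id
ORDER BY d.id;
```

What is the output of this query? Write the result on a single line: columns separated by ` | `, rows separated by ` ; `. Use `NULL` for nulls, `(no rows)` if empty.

Research | 2 ; Sales | 2 ; HR | 4 ; Ops | 1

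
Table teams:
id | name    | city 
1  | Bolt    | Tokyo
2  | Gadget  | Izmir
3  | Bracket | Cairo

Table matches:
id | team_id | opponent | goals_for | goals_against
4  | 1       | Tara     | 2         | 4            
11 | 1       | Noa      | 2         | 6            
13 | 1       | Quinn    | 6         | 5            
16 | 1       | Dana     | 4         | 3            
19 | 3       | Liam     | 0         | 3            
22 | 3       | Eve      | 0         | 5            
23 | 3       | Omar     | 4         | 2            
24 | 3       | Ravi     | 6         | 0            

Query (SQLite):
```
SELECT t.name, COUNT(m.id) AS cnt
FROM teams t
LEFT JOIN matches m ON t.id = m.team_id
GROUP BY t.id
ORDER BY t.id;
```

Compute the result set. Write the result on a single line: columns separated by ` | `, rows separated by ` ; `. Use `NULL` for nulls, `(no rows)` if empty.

Bolt | 4 ; Gadget | 0 ; Bracket | 4

LEFT JOIN keeps every teams row; unmatched ones get NULL for matches columns.
Group by teams.id and compute COUNT(m.id). COUNT(col) of an all-NULL group is 0.
  1: ids {4, 11, 13, 16} → COUNT(m.id)=4
  2: ids {—} → COUNT(m.id)=0
  3: ids {19, 22, 23, 24} → COUNT(m.id)=4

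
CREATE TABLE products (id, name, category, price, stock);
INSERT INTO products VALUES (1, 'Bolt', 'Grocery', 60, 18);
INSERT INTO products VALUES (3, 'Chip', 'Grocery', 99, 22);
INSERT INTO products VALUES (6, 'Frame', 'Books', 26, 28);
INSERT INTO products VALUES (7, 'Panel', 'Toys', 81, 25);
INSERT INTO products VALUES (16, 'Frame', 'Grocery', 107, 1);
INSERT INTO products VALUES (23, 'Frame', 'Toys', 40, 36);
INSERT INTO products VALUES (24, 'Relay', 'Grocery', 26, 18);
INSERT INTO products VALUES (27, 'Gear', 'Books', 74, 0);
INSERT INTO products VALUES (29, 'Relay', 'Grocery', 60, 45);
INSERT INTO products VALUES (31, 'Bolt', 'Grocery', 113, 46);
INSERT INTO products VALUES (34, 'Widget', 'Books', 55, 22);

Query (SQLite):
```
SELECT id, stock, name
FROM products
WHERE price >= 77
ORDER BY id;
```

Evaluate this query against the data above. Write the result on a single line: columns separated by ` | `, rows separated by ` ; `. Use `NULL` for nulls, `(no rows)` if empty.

price >= 77: ids {3, 7, 16, 31}

3 | 22 | Chip ; 7 | 25 | Panel ; 16 | 1 | Frame ; 31 | 46 | Bolt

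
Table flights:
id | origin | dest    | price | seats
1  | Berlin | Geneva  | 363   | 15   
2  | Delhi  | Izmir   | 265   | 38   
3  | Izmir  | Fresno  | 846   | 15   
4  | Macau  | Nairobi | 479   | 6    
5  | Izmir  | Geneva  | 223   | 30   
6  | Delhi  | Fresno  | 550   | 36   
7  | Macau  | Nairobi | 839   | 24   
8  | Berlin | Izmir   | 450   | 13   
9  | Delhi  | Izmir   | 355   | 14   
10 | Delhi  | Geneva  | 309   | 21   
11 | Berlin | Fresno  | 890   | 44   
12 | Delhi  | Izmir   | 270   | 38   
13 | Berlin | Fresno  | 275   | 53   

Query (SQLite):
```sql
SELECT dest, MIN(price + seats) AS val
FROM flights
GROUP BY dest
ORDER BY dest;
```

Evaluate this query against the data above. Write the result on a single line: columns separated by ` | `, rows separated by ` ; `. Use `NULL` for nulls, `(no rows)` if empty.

For each row compute price + seats.
Group by dest; take MIN of the expression per group.
  Fresno: ids {3, 6, 11, 13} → MIN(price + seats)=328
  Geneva: ids {1, 5, 10} → MIN(price + seats)=253
  Izmir: ids {2, 8, 9, 12} → MIN(price + seats)=303
  Nairobi: ids {4, 7} → MIN(price + seats)=485

Fresno | 328 ; Geneva | 253 ; Izmir | 303 ; Nairobi | 485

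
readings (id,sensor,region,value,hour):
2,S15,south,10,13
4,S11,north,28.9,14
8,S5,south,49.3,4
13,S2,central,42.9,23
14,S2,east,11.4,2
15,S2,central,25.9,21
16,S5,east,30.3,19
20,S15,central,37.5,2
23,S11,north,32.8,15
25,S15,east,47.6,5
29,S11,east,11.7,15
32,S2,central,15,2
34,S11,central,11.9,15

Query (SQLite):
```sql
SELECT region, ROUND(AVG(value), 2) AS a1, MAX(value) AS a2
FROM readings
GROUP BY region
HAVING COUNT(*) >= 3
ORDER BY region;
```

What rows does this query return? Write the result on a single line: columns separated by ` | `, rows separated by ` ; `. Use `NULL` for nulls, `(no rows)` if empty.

central | 26.64 | 42.9 ; east | 25.25 | 47.6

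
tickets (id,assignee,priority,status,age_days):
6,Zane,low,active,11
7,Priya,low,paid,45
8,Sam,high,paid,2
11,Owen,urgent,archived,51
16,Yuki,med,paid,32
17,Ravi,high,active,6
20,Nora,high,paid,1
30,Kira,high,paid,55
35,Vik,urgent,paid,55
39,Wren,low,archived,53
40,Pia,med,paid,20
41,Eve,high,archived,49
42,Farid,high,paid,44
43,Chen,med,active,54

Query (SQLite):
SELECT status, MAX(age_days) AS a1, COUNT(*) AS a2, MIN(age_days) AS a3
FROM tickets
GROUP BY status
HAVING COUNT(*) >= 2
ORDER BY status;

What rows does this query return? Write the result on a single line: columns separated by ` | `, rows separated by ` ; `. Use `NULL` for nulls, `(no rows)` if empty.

active | 54 | 3 | 6 ; archived | 53 | 3 | 49 ; paid | 55 | 8 | 1

Group tickets by status.
Per group compute: MAX(age_days), COUNT(*), MIN(age_days).
HAVING: drop groups with fewer than 2 rows.
  active: ids {6, 17, 43} → MAX(age_days)=54, COUNT(*)=3, MIN(age_days)=6
  archived: ids {11, 39, 41} → MAX(age_days)=53, COUNT(*)=3, MIN(age_days)=49
  paid: ids {7, 8, 16, 20, 30, 35, 40, 42} → MAX(age_days)=55, COUNT(*)=8, MIN(age_days)=1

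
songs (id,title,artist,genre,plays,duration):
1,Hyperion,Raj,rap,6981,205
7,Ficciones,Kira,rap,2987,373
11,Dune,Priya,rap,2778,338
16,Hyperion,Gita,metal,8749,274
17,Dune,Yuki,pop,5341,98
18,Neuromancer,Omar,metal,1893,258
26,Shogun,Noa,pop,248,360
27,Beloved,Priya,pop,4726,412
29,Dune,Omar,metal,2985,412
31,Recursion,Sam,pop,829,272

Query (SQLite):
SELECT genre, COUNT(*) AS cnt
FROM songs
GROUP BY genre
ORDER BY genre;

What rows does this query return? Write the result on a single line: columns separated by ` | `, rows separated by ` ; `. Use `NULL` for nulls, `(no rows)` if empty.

metal | 3 ; pop | 4 ; rap | 3

Partition songs by genre; compute COUNT(*) within each group.
  metal: ids {16, 18, 29} → COUNT(*)=3
  pop: ids {17, 26, 27, 31} → COUNT(*)=4
  rap: ids {1, 7, 11} → COUNT(*)=3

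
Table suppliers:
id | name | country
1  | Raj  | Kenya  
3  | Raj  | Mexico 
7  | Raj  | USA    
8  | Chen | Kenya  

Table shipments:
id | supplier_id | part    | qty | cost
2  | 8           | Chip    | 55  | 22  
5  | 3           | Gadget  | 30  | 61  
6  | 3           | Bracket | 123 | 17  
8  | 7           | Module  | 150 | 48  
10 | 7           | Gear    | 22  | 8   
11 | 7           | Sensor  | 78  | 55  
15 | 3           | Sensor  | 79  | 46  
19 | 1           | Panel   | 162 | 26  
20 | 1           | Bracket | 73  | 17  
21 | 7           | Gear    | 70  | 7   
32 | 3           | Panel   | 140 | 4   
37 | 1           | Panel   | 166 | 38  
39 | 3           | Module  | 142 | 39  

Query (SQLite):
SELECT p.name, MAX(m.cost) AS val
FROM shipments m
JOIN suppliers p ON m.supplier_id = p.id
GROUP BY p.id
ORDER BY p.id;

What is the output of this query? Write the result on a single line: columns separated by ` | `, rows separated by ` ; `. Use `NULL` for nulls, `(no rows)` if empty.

Raj | 38 ; Raj | 61 ; Raj | 55 ; Chen | 22

Join each shipments row to its suppliers via supplier_id.
Group joined rows by suppliers.id; compute MAX(m.cost) per group.
  1: ids {19, 20, 37} → MAX(m.cost)=38
  3: ids {5, 6, 15, 32, 39} → MAX(m.cost)=61
  7: ids {8, 10, 11, 21} → MAX(m.cost)=55
  8: ids {2} → MAX(m.cost)=22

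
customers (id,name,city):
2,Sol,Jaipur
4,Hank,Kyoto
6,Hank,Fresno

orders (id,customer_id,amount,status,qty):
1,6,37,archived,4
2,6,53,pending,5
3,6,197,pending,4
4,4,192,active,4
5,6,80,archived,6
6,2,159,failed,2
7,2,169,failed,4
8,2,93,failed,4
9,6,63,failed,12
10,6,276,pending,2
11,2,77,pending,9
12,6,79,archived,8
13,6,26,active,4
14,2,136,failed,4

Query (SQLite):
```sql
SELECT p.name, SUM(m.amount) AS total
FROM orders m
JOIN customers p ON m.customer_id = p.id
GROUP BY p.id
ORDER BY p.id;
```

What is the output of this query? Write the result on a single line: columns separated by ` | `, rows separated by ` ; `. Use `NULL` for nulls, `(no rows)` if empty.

Sol | 634 ; Hank | 192 ; Hank | 811

Join each orders row to its customers via customer_id.
Group joined rows by customers.id; compute SUM(m.amount) per group.
  2: ids {6, 7, 8, 11, 14} → SUM(m.amount)=634
  4: ids {4} → SUM(m.amount)=192
  6: ids {1, 2, 3, 5, 9, 10, 12, 13} → SUM(m.amount)=811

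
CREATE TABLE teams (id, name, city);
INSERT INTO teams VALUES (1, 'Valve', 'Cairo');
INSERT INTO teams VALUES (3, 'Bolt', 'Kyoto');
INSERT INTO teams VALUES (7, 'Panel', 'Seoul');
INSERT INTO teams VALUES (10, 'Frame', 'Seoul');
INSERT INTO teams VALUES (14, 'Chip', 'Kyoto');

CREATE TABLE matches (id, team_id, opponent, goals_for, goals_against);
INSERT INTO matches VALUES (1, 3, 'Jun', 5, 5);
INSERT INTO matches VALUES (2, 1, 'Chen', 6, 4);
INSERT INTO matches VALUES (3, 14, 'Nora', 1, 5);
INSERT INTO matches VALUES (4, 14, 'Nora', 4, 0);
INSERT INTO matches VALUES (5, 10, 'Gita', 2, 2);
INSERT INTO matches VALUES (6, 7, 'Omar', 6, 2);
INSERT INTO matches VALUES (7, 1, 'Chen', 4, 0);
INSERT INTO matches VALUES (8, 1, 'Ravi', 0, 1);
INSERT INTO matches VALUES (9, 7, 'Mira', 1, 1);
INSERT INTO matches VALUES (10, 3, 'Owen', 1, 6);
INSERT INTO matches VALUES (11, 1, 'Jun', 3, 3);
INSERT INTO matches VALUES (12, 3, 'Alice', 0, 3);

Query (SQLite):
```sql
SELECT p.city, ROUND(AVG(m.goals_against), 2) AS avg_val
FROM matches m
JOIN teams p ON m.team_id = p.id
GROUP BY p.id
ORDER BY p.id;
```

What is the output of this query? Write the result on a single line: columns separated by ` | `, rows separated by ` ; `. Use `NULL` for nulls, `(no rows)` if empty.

Join each matches row to its teams via team_id.
Group joined rows by teams.id; compute ROUND(AVG(m.goals_against), 2) per group.
  1: ids {2, 7, 8, 11} → ROUND(AVG(m.goals_against), 2)=2
  3: ids {1, 10, 12} → ROUND(AVG(m.goals_against), 2)=4.67
  7: ids {6, 9} → ROUND(AVG(m.goals_against), 2)=1.5
  10: ids {5} → ROUND(AVG(m.goals_against), 2)=2
  14: ids {3, 4} → ROUND(AVG(m.goals_against), 2)=2.5

Cairo | 2 ; Kyoto | 4.67 ; Seoul | 1.5 ; Seoul | 2 ; Kyoto | 2.5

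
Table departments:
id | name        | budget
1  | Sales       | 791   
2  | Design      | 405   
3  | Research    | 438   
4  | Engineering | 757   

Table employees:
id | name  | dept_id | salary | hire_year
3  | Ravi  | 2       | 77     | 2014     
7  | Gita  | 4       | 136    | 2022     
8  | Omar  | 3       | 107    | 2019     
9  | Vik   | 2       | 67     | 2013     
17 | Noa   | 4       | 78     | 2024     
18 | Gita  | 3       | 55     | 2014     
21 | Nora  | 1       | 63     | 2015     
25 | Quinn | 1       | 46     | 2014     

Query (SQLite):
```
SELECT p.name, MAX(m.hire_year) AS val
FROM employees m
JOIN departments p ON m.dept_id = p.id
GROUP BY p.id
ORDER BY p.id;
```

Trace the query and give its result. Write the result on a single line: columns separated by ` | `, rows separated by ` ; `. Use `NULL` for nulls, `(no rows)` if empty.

Sales | 2015 ; Design | 2014 ; Research | 2019 ; Engineering | 2024

Join each employees row to its departments via dept_id.
Group joined rows by departments.id; compute MAX(m.hire_year) per group.
  1: ids {21, 25} → MAX(m.hire_year)=2015
  2: ids {3, 9} → MAX(m.hire_year)=2014
  3: ids {8, 18} → MAX(m.hire_year)=2019
  4: ids {7, 17} → MAX(m.hire_year)=2024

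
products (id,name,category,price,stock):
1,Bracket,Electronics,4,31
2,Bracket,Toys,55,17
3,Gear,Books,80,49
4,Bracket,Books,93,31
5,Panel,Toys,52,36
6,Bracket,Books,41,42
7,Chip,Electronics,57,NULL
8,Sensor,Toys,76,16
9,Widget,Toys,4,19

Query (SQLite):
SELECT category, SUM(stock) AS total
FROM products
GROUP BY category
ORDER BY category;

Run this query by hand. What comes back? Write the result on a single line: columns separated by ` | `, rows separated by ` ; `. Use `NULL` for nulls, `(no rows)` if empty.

Books | 122 ; Electronics | 31 ; Toys | 88

Partition products by category; compute SUM(stock) within each group.
  Books: ids {3, 4, 6} → SUM(stock)=122
  Electronics: ids {1, 7} → SUM(stock)=31
  Toys: ids {2, 5, 8, 9} → SUM(stock)=88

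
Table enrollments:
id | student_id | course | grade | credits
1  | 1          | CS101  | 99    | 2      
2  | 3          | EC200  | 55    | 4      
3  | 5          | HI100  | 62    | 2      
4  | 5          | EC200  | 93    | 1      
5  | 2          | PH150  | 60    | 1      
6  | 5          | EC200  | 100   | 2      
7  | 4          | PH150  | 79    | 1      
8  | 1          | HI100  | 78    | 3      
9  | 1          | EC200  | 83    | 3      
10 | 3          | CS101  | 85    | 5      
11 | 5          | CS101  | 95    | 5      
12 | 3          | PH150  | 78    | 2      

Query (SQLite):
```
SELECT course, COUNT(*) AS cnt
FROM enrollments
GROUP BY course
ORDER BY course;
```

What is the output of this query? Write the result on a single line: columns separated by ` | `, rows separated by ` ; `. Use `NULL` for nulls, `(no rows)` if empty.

Partition enrollments by course; compute COUNT(*) within each group.
  CS101: ids {1, 10, 11} → COUNT(*)=3
  EC200: ids {2, 4, 6, 9} → COUNT(*)=4
  HI100: ids {3, 8} → COUNT(*)=2
  PH150: ids {5, 7, 12} → COUNT(*)=3

CS101 | 3 ; EC200 | 4 ; HI100 | 2 ; PH150 | 3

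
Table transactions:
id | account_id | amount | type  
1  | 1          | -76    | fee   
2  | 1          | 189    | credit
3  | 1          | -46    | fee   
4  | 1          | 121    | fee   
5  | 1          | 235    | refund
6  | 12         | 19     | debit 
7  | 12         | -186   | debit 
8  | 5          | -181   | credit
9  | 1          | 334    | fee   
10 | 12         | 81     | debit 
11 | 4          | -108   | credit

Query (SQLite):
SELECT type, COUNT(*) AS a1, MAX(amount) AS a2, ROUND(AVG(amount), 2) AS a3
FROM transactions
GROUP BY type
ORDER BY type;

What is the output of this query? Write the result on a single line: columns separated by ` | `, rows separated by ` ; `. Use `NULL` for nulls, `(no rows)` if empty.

credit | 3 | 189 | -33.33 ; debit | 3 | 81 | -28.67 ; fee | 4 | 334 | 83.25 ; refund | 1 | 235 | 235

Group transactions by type.
Per group compute: COUNT(*), MAX(amount), ROUND(AVG(amount), 2).
  credit: ids {2, 8, 11} → COUNT(*)=3, MAX(amount)=189, ROUND(AVG(amount), 2)=-33.33
  debit: ids {6, 7, 10} → COUNT(*)=3, MAX(amount)=81, ROUND(AVG(amount), 2)=-28.67
  fee: ids {1, 3, 4, 9} → COUNT(*)=4, MAX(amount)=334, ROUND(AVG(amount), 2)=83.25
  refund: ids {5} → COUNT(*)=1, MAX(amount)=235, ROUND(AVG(amount), 2)=235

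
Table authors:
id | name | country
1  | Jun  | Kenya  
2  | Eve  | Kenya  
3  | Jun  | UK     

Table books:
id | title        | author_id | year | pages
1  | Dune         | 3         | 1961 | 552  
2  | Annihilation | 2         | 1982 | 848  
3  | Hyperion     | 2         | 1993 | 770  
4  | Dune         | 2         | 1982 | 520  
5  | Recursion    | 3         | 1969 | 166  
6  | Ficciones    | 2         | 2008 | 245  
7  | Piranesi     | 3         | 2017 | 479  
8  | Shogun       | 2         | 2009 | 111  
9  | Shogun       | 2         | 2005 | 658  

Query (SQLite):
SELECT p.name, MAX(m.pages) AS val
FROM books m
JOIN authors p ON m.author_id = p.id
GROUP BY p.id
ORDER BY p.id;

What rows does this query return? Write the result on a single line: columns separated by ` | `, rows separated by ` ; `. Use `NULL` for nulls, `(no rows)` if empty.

Join each books row to its authors via author_id.
Group joined rows by authors.id; compute MAX(m.pages) per group.
  2: ids {2, 3, 4, 6, 8, 9} → MAX(m.pages)=848
  3: ids {1, 5, 7} → MAX(m.pages)=552

Eve | 848 ; Jun | 552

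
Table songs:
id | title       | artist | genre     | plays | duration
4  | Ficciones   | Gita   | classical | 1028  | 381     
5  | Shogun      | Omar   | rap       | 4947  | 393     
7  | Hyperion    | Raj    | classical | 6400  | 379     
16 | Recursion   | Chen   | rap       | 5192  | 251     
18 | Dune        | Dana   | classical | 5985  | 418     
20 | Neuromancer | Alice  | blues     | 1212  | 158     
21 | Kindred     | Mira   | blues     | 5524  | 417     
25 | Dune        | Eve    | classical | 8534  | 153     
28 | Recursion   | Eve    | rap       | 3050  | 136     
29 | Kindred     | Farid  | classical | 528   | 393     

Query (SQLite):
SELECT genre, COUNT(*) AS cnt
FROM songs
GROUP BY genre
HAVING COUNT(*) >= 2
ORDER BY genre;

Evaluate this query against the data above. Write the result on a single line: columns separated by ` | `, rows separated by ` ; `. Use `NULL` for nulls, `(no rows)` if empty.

blues | 2 ; classical | 5 ; rap | 3

Partition songs by genre; compute COUNT(*) within each group.
HAVING: keep groups with count ≥ 2.
  blues: ids {20, 21} → COUNT(*)=2
  classical: ids {4, 7, 18, 25, 29} → COUNT(*)=5
  rap: ids {5, 16, 28} → COUNT(*)=3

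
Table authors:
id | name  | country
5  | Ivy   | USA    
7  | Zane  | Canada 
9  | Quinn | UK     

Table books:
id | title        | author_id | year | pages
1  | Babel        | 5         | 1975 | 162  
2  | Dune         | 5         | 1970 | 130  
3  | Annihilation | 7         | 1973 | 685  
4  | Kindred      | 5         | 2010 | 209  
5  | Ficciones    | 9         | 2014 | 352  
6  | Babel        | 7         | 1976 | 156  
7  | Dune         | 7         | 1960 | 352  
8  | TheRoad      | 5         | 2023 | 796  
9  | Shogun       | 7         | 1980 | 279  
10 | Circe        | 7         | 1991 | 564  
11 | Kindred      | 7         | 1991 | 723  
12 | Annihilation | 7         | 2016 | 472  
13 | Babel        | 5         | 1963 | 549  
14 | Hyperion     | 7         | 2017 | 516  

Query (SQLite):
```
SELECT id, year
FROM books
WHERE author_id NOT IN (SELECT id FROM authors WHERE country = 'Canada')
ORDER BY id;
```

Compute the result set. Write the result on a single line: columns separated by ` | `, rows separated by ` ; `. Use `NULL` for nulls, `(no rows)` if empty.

1 | 1975 ; 2 | 1970 ; 4 | 2010 ; 5 | 2014 ; 8 | 2023 ; 13 | 1963

Inner query: authors.id where country = 'Canada'.
Outer: keep books rows whose author_id is not in that set.
Inner query → {7}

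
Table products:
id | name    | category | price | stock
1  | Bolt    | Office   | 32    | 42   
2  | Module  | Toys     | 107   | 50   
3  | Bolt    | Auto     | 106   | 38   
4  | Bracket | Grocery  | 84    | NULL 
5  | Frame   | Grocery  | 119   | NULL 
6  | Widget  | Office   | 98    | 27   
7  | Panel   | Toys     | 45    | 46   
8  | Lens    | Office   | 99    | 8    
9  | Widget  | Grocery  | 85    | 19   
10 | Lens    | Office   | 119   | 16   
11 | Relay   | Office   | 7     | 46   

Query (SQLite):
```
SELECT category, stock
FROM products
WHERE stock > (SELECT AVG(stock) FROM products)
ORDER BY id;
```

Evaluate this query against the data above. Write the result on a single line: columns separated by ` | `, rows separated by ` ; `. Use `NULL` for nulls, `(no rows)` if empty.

Office | 42 ; Toys | 50 ; Auto | 38 ; Toys | 46 ; Office | 46

Scalar subquery: AVG(stock) over all products rows = 32.444444 (≈; comparison uses full precision).
Keep rows where stock > that value.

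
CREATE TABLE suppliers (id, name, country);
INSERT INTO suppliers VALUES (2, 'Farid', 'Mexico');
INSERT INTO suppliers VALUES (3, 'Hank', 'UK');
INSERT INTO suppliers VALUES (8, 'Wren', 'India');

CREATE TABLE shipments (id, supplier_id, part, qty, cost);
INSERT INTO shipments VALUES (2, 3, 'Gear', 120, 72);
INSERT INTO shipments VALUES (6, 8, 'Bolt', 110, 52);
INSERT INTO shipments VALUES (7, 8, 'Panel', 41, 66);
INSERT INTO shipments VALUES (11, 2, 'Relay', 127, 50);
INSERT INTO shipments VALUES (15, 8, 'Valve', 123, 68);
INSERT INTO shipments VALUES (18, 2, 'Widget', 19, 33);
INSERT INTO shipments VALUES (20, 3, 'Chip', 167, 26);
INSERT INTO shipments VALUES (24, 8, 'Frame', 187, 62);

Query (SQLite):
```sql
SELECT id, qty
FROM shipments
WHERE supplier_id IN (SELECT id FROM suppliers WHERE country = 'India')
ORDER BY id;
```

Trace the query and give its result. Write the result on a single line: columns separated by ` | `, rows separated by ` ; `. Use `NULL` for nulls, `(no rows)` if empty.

6 | 110 ; 7 | 41 ; 15 | 123 ; 24 | 187

Inner query: suppliers.id where country = 'India'.
Outer: keep shipments rows whose supplier_id is in that set.
Inner query → {8}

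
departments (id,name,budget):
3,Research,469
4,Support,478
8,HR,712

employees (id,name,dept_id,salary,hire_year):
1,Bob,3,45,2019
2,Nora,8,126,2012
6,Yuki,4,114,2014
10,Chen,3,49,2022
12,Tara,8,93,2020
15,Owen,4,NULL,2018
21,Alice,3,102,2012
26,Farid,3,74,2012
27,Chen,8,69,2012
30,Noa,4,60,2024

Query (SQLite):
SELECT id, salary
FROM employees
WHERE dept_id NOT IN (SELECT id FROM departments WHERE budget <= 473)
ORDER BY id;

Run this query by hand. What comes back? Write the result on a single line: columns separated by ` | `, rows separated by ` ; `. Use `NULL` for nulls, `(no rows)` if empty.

2 | 126 ; 6 | 114 ; 12 | 93 ; 15 | NULL ; 27 | 69 ; 30 | 60

Inner query: departments.id where budget <= 473.
Outer: keep employees rows whose dept_id is not in that set.
Inner query → {3}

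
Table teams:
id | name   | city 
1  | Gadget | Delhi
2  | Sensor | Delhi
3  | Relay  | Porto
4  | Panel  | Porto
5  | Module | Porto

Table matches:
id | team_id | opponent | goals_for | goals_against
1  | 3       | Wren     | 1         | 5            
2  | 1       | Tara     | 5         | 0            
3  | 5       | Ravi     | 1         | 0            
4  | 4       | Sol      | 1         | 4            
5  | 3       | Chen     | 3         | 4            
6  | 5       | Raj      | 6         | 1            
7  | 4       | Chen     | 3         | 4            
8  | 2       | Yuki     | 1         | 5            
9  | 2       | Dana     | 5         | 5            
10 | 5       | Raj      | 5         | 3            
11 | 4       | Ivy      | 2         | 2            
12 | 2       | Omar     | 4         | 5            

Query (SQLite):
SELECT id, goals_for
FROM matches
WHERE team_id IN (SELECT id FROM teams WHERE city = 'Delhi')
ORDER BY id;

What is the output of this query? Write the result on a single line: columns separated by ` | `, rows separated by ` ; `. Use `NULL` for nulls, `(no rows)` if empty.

2 | 5 ; 8 | 1 ; 9 | 5 ; 12 | 4

Inner query: teams.id where city = 'Delhi'.
Outer: keep matches rows whose team_id is in that set.
Inner query → {1, 2}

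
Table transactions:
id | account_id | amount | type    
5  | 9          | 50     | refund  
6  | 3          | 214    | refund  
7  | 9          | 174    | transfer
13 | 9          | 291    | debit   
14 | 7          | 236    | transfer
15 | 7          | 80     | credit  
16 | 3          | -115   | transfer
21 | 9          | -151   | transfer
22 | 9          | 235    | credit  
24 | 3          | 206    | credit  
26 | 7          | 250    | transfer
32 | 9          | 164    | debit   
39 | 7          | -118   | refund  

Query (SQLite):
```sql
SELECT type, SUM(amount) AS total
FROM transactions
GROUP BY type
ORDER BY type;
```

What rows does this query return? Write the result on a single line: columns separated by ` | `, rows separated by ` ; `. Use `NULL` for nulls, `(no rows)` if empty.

credit | 521 ; debit | 455 ; refund | 146 ; transfer | 394

Partition transactions by type; compute SUM(amount) within each group.
  credit: ids {15, 22, 24} → SUM(amount)=521
  debit: ids {13, 32} → SUM(amount)=455
  refund: ids {5, 6, 39} → SUM(amount)=146
  transfer: ids {7, 14, 16, 21, 26} → SUM(amount)=394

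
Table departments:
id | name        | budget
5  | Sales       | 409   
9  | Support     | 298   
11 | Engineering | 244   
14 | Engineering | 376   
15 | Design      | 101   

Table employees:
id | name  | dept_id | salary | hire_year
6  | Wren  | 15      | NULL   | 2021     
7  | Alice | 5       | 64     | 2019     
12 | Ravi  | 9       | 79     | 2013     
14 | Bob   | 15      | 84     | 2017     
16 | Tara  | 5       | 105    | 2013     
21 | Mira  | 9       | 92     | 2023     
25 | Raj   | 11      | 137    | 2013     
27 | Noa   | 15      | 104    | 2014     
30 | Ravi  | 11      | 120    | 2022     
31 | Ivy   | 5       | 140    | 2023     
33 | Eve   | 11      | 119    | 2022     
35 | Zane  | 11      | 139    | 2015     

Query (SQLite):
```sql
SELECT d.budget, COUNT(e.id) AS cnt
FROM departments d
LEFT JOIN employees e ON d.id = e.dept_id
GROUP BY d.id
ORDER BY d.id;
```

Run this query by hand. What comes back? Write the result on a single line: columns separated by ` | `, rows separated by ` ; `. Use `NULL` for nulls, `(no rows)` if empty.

409 | 3 ; 298 | 2 ; 244 | 4 ; 376 | 0 ; 101 | 3

LEFT JOIN keeps every departments row; unmatched ones get NULL for employees columns.
Group by departments.id and compute COUNT(e.id). COUNT(col) of an all-NULL group is 0.
  5: ids {7, 16, 31} → COUNT(e.id)=3
  9: ids {12, 21} → COUNT(e.id)=2
  11: ids {25, 30, 33, 35} → COUNT(e.id)=4
  14: ids {—} → COUNT(e.id)=0
  15: ids {6, 14, 27} → COUNT(e.id)=3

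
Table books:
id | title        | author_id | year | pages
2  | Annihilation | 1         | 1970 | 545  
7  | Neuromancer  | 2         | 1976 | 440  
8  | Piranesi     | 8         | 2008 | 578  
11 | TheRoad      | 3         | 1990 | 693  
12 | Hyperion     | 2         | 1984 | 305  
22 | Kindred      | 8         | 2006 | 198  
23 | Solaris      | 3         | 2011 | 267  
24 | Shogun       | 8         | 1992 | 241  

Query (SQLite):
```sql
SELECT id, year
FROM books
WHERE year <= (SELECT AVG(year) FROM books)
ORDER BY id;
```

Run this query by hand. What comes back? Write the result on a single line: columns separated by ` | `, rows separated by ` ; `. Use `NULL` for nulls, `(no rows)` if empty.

Scalar subquery: AVG(year) over all books rows = 1992.125.
Keep rows where year <= that value.

2 | 1970 ; 7 | 1976 ; 11 | 1990 ; 12 | 1984 ; 24 | 1992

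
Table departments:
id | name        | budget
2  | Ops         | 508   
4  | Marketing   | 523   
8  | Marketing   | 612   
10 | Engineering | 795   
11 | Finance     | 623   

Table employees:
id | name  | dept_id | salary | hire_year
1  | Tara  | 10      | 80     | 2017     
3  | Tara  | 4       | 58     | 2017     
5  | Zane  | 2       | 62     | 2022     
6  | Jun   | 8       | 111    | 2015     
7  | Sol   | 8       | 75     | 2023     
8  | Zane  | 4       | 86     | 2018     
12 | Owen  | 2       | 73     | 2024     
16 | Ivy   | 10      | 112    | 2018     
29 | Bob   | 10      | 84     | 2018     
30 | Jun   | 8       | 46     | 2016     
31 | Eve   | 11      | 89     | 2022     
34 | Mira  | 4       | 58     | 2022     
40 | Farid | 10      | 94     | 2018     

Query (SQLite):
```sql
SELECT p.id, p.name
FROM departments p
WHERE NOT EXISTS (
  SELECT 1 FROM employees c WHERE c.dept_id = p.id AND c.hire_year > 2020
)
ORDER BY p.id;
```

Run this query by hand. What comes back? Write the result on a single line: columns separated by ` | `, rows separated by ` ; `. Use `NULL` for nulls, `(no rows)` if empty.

For each departments row, check whether any employees with matching dept_id has hire_year > 2020.
Keep rows where that is false.

10 | Engineering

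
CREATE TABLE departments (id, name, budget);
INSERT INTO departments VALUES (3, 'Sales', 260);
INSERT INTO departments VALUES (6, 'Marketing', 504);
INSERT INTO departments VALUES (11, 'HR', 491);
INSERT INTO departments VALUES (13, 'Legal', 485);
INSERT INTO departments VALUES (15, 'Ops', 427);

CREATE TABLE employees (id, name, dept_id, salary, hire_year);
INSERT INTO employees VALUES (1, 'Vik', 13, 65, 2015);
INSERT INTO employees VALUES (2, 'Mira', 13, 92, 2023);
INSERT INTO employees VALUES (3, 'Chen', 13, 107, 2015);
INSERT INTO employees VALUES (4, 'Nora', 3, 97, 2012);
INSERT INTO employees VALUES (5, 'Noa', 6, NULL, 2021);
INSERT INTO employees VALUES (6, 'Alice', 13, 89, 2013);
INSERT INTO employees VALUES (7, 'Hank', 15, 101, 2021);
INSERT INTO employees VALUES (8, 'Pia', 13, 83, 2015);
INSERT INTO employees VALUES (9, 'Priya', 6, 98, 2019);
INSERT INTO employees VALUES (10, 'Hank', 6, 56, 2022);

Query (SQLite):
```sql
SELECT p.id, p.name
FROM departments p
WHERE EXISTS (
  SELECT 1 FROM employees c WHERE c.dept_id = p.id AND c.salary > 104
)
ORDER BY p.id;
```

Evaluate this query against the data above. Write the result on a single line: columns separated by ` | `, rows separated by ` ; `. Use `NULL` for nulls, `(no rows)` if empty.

For each departments row, check whether any employees with matching dept_id has salary > 104.
Keep rows where that is true.

13 | Legal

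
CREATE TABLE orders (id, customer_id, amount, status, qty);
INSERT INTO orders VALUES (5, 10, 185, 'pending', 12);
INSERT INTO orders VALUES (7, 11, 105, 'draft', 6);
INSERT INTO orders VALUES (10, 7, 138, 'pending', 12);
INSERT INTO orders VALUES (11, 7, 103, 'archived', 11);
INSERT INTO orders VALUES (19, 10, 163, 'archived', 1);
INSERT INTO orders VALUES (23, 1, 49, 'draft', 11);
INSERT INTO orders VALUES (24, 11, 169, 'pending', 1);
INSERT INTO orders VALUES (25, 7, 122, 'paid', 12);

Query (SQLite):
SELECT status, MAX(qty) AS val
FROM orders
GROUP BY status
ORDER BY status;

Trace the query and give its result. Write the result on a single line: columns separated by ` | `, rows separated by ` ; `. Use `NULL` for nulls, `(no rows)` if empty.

archived | 11 ; draft | 11 ; paid | 12 ; pending | 12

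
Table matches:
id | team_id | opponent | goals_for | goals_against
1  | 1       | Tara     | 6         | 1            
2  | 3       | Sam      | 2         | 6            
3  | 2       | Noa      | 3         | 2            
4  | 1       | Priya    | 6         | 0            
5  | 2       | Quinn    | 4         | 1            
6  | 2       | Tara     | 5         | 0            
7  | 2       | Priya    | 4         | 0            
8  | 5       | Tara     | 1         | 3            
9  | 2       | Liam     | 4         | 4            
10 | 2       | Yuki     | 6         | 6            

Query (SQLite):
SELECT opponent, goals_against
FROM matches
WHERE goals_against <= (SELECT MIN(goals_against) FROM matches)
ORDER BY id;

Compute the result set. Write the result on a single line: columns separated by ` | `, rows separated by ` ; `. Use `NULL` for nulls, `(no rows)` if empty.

Scalar subquery: MIN(goals_against) over all matches rows = 0.
Keep rows where goals_against <= that value.

Priya | 0 ; Tara | 0 ; Priya | 0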